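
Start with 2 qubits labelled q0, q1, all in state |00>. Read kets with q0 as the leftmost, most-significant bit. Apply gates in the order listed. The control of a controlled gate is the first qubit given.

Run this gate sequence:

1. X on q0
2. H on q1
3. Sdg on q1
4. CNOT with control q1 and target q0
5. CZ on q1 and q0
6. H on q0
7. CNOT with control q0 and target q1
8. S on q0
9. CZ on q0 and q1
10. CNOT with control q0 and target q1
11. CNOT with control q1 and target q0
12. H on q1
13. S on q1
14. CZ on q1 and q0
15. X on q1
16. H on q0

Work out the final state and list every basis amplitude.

The resulting statevector has amplitude 1/2 on |00>, 1/2 on |01>, -1/2 on |10>, 1/2 on |11>.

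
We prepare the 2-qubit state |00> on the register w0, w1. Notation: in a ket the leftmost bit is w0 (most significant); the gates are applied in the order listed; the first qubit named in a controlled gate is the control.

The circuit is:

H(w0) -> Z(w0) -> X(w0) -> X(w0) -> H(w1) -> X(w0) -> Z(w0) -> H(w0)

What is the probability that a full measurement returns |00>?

A full measurement returns |00> with probability 1/2.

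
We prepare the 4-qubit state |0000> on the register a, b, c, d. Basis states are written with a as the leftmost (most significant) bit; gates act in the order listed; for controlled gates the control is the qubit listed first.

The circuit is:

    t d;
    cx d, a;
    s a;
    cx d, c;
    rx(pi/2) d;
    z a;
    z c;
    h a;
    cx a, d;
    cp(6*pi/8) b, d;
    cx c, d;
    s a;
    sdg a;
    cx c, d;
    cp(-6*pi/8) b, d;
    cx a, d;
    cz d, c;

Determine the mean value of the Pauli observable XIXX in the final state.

The expectation value of XIXX is 0.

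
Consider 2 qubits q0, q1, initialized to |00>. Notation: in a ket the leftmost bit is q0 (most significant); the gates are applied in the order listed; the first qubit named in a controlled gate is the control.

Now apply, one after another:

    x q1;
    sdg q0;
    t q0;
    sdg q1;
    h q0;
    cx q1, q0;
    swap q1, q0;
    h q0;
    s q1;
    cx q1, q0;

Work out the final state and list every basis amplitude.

The final amplitudes are -I/2 on |00>, -1/2 on |01>, I/2 on |10>, 1/2 on |11>.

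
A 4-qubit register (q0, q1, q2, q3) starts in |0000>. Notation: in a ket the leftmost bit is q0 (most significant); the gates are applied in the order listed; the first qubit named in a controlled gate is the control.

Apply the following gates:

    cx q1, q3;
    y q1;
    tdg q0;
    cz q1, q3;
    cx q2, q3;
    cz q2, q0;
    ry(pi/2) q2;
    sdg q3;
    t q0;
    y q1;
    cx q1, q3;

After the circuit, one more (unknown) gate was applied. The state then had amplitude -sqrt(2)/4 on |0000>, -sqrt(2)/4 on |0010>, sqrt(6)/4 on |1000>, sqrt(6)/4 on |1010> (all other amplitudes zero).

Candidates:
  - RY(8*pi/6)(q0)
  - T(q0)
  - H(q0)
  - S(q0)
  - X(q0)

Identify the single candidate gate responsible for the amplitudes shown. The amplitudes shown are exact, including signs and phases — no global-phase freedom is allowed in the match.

It was RY(8*pi/6)(q0) that produced the state shown.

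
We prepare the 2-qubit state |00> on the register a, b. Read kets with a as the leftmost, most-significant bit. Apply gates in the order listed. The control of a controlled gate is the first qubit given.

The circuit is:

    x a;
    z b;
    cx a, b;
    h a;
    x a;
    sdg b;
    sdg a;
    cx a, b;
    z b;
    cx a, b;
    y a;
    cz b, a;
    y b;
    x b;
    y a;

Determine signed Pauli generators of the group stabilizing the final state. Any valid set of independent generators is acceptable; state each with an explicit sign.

One valid set of independent stabilizer generators is +YI, -IZ (any independent generating set of the same group is equally correct).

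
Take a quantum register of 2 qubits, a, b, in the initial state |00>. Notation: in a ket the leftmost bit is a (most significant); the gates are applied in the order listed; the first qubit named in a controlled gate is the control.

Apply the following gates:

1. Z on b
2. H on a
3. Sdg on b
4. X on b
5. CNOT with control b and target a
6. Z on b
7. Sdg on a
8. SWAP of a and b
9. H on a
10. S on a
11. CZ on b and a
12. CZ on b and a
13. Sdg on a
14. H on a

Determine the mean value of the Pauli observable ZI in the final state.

The expectation value of ZI is -1. Key observation: steps 9-14 multiply out to the identity, so the circuit reduces to the remaining gates.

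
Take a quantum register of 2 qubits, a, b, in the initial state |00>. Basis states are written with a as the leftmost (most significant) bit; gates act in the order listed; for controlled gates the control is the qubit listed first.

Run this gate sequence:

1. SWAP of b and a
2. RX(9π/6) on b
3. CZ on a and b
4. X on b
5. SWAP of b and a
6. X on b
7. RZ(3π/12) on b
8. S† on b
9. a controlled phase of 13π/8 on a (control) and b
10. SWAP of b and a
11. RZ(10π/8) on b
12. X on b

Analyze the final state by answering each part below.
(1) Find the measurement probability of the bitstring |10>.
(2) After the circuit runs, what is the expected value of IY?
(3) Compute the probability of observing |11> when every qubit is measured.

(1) Outcome |10> occurs with probability 1/2.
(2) The expectation value of IY is (exp(I*pi/4) + I)*exp(5*I*pi/8)/2.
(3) The probability of measuring |11> is 1/2.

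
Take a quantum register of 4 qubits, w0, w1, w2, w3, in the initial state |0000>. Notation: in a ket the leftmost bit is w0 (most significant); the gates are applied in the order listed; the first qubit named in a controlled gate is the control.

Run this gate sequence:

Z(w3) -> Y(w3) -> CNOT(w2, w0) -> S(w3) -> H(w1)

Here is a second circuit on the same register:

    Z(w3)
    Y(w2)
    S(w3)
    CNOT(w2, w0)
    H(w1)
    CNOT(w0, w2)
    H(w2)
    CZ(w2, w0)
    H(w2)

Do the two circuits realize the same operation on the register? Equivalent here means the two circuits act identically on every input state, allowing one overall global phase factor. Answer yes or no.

No: there is an input state on which the two circuits produce genuinely different outputs (not merely differing by a phase).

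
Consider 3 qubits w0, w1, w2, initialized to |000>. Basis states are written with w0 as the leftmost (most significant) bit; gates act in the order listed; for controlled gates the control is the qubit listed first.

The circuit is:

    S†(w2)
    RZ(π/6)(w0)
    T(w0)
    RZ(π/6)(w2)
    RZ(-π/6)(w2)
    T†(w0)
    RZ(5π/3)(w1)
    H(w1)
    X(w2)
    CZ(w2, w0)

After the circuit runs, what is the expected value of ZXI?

The observable ZXI averages to 1. Key observation: gates 3-6 undo each other exactly, leaving only the rest of the circuit to track.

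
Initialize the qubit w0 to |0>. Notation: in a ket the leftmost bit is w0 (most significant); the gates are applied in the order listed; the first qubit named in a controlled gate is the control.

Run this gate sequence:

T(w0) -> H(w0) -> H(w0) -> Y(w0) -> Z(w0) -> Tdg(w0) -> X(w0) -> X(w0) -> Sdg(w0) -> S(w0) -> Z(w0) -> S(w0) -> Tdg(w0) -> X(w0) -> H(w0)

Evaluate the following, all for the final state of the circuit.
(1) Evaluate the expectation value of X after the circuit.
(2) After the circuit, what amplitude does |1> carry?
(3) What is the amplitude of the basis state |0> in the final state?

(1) The expectation value of X is 1.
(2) The amplitude on |1> is sqrt(2)*I/2.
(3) The amplitude on |0> is sqrt(2)*I/2.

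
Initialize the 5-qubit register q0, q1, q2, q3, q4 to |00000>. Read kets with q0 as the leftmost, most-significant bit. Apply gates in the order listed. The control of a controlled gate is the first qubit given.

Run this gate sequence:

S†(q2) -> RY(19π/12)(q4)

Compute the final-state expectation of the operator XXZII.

The expectation value of XXZII is 0.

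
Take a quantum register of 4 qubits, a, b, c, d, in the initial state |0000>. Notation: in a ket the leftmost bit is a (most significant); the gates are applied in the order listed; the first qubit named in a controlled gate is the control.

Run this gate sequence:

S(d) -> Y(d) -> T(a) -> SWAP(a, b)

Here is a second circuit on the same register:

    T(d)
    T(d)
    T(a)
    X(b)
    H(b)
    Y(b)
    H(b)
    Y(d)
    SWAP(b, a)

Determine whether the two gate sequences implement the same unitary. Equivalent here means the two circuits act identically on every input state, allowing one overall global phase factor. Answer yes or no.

No: there is an input state on which the two circuits produce genuinely different outputs (not merely differing by a phase).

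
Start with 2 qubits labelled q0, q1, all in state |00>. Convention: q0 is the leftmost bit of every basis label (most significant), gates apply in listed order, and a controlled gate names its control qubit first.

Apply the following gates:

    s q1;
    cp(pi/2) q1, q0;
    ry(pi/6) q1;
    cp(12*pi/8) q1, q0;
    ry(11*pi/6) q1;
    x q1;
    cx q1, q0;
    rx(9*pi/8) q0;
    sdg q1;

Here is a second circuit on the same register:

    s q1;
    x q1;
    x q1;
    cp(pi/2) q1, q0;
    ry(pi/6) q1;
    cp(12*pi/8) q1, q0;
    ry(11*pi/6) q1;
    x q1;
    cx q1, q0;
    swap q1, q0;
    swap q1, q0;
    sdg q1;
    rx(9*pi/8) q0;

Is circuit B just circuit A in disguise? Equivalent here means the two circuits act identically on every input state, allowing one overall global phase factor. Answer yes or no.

Yes: on every input state the two circuits agree up to one overall phase factor.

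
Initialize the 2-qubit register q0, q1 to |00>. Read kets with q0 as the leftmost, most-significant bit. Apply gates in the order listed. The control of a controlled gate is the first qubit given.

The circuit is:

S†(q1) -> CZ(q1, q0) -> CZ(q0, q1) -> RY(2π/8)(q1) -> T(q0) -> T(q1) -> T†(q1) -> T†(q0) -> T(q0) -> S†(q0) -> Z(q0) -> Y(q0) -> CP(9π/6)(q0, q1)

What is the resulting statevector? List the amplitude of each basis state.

The final amplitudes are 0 on |00>, 0 on |01>, I*sqrt(sqrt(2) + 2)/2 on |10>, sqrt(2 - sqrt(2))/2 on |11>. Key observation: steps 5-8 multiply out to the identity, so the circuit reduces to the remaining gates.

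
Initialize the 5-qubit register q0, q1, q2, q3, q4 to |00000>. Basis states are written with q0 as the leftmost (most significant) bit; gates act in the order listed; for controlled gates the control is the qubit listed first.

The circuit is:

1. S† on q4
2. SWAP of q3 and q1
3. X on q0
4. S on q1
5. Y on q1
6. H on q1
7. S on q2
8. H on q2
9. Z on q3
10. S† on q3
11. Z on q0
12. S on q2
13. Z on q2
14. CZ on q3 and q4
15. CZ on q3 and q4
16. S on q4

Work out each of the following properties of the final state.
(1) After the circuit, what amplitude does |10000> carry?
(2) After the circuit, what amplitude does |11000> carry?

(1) The final state's coefficient on |10000> equals -I/2. Key observation: the block from step 14 through step 15 cancels to the identity and can be dropped.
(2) |11000> carries amplitude I/2 in the final state.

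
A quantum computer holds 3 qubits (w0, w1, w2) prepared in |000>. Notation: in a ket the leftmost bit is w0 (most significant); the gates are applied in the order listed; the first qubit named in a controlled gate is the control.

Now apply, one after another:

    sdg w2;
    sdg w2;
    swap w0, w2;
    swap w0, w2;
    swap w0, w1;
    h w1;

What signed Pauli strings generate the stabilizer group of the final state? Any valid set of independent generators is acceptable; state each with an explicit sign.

The final state is stabilized by the group generated by +IXI, +ZII, +IIZ; other independent generating sets are equally valid. Key observation: the block from step 3 through step 4 cancels to the identity and can be dropped.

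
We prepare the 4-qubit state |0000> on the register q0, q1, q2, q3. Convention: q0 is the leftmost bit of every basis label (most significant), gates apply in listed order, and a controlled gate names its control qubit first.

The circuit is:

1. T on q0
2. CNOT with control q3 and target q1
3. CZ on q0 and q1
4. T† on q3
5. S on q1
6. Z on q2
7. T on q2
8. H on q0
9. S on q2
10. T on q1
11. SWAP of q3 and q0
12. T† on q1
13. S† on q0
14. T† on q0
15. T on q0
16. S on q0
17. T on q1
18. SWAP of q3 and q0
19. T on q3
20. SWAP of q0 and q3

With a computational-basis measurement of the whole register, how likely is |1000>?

Outcome |1000> occurs with probability 0. Key observation: the block from step 11 through step 18 cancels to the identity and can be dropped.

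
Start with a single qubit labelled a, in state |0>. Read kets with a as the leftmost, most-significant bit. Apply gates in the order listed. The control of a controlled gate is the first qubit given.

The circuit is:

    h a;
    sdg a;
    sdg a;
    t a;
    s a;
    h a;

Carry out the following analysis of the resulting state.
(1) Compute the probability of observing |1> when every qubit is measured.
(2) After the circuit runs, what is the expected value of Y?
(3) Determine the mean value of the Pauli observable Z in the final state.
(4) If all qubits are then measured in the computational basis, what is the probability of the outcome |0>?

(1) Outcome |1> occurs with probability 1/2 - sqrt(2)/4.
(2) In the final state, Y has expectation sqrt(2)/2.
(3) The observable Z averages to sqrt(2)/2.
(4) A full measurement returns |0> with probability sqrt(2)/4 + 1/2.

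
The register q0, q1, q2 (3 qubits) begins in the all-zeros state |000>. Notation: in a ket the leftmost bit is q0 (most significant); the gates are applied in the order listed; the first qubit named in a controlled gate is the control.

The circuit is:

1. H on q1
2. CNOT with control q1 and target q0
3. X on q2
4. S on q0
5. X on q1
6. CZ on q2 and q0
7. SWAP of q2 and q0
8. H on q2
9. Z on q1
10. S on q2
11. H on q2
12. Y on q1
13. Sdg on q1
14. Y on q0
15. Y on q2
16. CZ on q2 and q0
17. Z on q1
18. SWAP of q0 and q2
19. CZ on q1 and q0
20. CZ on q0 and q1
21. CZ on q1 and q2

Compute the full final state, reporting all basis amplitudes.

The final amplitudes are sqrt(2)*(-1 - I)/4 on |000>, 0 on |001>, sqrt(2)*(1 - I)/4 on |010>, 0 on |011>, sqrt(2)*(-1 + I)/4 on |100>, 0 on |101>, sqrt(2)*(1 + I)/4 on |110>, 0 on |111>.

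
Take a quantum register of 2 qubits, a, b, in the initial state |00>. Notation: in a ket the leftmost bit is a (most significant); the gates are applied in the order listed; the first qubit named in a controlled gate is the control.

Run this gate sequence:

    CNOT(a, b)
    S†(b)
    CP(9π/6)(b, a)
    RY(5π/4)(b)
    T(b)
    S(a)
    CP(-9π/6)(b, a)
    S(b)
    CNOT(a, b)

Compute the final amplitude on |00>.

The final state's coefficient on |00> equals -sqrt(2 - sqrt(2))/2.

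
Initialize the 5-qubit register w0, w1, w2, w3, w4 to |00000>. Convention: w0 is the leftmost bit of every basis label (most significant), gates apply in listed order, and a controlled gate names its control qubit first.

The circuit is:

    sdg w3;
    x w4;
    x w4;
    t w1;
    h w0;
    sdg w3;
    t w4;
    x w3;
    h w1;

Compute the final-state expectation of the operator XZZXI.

The observable XZZXI averages to 0. Key observation: the block from step 2 through step 3 cancels to the identity and can be dropped.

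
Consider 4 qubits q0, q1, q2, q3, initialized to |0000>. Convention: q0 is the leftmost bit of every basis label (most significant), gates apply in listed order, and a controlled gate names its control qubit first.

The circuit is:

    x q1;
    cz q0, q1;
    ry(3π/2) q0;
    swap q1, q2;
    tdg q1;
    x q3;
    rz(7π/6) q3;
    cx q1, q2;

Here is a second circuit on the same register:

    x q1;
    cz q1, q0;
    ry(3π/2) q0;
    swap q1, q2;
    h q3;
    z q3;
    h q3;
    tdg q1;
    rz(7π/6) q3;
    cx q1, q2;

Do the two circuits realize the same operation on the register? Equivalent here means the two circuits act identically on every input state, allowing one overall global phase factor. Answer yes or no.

Yes — the two circuits implement the same unitary up to a global phase.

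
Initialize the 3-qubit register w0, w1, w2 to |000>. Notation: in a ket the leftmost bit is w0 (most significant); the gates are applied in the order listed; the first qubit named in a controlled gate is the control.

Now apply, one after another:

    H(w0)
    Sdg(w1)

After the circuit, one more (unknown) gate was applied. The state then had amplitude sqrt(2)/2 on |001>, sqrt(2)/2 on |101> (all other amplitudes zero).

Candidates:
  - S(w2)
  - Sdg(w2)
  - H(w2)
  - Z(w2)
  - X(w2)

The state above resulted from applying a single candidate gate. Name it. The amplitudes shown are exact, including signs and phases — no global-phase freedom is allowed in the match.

The applied gate was X(w2).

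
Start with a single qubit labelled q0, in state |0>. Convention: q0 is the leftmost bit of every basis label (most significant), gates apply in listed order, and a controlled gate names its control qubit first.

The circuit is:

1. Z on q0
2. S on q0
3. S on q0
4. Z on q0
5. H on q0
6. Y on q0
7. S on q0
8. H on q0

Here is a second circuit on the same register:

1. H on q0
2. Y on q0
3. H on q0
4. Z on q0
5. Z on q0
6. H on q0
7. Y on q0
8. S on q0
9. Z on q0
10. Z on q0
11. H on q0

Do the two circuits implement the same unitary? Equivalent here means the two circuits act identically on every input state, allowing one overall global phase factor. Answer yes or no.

No: there is an input state on which the two circuits produce genuinely different outputs (not merely differing by a phase).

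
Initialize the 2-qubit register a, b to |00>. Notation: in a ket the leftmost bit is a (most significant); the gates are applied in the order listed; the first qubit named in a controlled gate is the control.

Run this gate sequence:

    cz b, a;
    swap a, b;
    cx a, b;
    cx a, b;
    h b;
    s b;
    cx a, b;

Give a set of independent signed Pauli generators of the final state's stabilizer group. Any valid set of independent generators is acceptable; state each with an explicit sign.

The final state is stabilized by the group generated by +IY, +ZI; other independent generating sets are equally valid. Key observation: the block from step 3 through step 4 cancels to the identity and can be dropped.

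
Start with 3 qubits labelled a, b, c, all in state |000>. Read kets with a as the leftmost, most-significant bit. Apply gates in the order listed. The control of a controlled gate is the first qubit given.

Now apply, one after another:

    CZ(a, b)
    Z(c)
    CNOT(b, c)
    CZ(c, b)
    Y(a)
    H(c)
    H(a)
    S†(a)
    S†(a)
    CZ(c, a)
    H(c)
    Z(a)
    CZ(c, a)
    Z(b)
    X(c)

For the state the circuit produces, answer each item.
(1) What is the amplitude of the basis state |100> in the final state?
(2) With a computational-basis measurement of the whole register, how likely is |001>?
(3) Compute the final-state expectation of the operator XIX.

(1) The amplitude on |100> is sqrt(2)*I/2.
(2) The probability of measuring |001> is 1/2.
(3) The observable XIX averages to 1.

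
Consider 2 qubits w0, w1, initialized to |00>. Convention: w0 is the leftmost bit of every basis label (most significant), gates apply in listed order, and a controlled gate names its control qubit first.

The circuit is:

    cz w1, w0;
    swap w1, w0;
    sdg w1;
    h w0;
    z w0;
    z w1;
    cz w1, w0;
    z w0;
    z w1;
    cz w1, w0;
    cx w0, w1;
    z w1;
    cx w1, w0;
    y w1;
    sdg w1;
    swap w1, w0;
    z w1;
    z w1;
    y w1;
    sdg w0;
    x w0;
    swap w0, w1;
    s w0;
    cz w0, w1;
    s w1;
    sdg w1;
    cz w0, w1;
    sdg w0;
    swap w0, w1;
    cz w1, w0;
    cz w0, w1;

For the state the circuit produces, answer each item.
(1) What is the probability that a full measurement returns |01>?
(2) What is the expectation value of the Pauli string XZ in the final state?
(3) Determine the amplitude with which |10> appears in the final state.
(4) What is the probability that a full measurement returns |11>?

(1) Outcome |01> occurs with probability 1/2. Key observation: steps 22-29 multiply out to the identity, so the circuit reduces to the remaining gates.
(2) The observable XZ averages to 1.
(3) The final state's coefficient on |10> equals 0.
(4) Outcome |11> occurs with probability 1/2.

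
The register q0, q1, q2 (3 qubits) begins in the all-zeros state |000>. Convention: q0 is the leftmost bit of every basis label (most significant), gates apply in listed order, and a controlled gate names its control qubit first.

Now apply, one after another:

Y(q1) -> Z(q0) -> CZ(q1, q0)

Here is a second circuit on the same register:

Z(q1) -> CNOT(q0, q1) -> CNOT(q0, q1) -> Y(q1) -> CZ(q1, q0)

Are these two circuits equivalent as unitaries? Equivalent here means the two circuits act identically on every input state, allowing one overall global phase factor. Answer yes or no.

No, they are not equivalent — no single phase factor reconciles the two unitaries.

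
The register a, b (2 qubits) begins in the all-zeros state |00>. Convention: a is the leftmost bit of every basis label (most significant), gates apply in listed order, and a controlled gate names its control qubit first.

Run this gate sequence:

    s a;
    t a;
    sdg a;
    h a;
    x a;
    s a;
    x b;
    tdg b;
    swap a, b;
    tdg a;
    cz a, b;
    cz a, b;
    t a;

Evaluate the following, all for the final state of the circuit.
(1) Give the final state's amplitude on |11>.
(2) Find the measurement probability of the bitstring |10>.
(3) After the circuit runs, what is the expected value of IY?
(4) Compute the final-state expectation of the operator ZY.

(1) The final state's coefficient on |11> equals sqrt(2)*exp(I*pi/4)/2. Key observation: steps 10-13 multiply out to the identity, so the circuit reduces to the remaining gates.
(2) Outcome |10> occurs with probability 1/2.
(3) The observable IY averages to 1.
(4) In the final state, ZY has expectation -1.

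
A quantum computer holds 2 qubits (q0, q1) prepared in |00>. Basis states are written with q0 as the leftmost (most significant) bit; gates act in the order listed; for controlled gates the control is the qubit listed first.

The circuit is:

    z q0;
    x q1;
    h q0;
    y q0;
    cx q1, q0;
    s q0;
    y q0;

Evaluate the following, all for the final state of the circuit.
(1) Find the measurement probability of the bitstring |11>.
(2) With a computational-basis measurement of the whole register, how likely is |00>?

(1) Outcome |11> occurs with probability 1/2.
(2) Outcome |00> occurs with probability 0.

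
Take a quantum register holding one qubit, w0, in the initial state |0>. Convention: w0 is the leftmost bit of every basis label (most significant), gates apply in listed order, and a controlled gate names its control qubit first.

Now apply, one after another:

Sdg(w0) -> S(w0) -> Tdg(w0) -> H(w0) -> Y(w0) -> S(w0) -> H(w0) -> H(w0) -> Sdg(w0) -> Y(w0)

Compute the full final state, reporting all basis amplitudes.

After the circuit, the state carries amplitude sqrt(2)/2 on |0>, sqrt(2)/2 on |1>. Key observation: steps 5-10 multiply out to the identity, so the circuit reduces to the remaining gates.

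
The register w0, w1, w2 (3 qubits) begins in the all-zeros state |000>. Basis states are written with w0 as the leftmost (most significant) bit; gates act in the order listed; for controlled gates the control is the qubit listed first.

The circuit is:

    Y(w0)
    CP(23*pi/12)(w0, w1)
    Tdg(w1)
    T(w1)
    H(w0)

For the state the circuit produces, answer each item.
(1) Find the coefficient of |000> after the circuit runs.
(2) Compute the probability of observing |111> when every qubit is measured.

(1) The amplitude on |000> is sqrt(2)*I/2.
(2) A full measurement returns |111> with probability 0.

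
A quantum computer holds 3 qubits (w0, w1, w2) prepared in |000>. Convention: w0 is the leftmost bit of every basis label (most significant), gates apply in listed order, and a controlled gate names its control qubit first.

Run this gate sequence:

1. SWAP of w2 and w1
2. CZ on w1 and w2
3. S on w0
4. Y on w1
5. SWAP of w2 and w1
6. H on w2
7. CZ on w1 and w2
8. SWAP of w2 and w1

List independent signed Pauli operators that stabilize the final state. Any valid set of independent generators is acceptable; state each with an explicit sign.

The stabilizer group can be generated by -IXI, +ZII, +IIZ, among other valid generating sets.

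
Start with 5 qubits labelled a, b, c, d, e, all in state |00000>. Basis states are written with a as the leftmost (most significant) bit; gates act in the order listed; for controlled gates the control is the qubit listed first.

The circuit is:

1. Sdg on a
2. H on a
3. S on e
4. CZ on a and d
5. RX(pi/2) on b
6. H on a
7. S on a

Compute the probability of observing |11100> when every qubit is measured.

A full measurement returns |11100> with probability 0.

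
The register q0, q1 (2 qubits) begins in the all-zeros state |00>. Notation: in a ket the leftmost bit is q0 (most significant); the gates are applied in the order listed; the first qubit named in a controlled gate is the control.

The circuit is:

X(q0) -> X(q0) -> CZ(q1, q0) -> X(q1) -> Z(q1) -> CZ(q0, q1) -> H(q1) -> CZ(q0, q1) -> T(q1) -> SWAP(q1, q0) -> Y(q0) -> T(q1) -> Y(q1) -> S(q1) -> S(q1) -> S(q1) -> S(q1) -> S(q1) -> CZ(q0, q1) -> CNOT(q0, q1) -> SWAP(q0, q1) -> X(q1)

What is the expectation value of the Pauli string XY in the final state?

The observable XY averages to -sqrt(2)/2. Key observation: steps 14-17 multiply out to the identity, so the circuit reduces to the remaining gates.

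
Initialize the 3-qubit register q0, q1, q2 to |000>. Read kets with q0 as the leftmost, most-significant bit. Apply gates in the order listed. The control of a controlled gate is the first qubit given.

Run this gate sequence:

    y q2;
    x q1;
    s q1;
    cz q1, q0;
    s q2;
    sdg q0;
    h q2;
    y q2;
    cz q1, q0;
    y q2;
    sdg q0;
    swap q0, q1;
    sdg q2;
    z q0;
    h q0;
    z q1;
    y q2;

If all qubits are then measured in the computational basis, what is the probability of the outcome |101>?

A full measurement returns |101> with probability 1/4.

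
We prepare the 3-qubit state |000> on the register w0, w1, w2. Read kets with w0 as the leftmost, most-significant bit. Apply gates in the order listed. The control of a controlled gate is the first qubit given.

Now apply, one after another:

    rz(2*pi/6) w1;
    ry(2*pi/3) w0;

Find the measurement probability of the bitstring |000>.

Outcome |000> occurs with probability 1/4.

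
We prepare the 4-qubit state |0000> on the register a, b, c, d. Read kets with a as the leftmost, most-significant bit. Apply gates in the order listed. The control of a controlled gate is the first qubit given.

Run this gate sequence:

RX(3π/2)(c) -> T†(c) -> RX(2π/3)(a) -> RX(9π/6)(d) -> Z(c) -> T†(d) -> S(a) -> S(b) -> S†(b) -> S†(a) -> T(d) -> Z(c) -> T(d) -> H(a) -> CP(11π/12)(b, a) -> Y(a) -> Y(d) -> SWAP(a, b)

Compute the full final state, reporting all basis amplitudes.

After the circuit, the state carries amplitude (sqrt(6) - sqrt(2)*I)*exp(I*pi/4)/8 on |0000>, sqrt(2)/8 + sqrt(6)*I/8 on |0001>, sqrt(2)/8 + sqrt(6)*I/8 on |0010>, (sqrt(6) - sqrt(2)*I)*exp(3*I*pi/4)/8 on |0011>, (sqrt(6) + sqrt(2)*I)*exp(I*pi/4)/8 on |0100>, -sqrt(2)/8 + sqrt(6)*I/8 on |0101>, -sqrt(2)/8 + sqrt(6)*I/8 on |0110>, (sqrt(6) + sqrt(2)*I)*exp(3*I*pi/4)/8 on |0111>, 0 on |1000>, 0 on |1001>, 0 on |1010>, 0 on |1011>, 0 on |1100>, 0 on |1101>, 0 on |1110>, 0 on |1111>. Key observation: gates 5-12 undo each other exactly, leaving only the rest of the circuit to track.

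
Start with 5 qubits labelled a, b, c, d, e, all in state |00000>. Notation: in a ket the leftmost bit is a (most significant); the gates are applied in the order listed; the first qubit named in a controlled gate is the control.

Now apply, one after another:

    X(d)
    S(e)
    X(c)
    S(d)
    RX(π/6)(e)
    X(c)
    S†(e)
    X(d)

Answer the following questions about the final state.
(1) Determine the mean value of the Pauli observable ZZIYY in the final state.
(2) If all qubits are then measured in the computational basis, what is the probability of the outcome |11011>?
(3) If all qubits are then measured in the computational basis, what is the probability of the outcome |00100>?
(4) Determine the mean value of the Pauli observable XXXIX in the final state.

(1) The expectation value of ZZIYY is 0.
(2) The probability of measuring |11011> is 0.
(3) Outcome |00100> occurs with probability 0.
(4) The observable XXXIX averages to 0.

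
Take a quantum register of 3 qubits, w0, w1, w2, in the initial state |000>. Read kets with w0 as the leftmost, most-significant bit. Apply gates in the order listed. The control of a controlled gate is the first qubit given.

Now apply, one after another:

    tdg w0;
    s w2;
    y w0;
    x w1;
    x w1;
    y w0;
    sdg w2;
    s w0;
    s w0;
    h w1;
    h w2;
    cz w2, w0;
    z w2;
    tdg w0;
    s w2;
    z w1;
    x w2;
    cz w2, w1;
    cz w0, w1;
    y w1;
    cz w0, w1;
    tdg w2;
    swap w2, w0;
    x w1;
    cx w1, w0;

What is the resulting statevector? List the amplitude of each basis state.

The final amplitudes are 1/2 on |000>, 0 on |001>, -exp(I*pi/4)/2 on |010>, 0 on |011>, exp(I*pi/4)/2 on |100>, 0 on |101>, 1/2 on |110>, 0 on |111>.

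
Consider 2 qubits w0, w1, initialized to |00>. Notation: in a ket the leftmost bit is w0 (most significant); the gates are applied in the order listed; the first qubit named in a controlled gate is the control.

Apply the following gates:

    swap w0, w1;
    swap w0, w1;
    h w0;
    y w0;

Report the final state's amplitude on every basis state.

The final amplitudes are -sqrt(2)*I/2 on |00>, 0 on |01>, sqrt(2)*I/2 on |10>, 0 on |11>.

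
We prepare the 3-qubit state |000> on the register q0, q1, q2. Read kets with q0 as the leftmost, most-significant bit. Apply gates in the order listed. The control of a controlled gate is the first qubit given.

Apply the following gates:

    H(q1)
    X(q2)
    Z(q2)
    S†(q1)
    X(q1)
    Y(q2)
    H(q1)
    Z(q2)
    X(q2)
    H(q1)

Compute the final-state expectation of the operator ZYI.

The observable ZYI averages to 1.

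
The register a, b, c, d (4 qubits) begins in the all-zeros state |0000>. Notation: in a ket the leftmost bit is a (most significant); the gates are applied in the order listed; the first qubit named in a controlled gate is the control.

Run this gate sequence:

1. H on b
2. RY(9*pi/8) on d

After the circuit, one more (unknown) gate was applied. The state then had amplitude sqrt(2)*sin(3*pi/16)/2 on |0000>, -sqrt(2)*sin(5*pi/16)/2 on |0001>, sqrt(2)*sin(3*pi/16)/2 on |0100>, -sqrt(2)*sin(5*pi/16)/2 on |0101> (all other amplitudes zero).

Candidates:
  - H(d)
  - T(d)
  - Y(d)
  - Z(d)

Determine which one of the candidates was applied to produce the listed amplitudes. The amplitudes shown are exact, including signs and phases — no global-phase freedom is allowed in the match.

The applied gate was H(d).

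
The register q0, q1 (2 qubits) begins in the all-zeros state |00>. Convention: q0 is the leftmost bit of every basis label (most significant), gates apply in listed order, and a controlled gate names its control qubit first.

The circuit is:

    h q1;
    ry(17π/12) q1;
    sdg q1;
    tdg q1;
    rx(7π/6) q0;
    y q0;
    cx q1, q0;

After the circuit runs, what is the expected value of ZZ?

The expectation value of ZZ is sqrt(3)/2.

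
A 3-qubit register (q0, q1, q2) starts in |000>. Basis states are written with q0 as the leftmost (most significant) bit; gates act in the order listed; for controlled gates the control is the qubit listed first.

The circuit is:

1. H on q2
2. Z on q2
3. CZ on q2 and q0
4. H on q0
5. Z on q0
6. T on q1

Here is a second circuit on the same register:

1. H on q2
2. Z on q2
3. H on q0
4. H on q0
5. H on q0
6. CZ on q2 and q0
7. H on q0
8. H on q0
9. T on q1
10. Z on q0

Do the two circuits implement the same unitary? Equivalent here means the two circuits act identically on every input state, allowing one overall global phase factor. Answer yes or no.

No, they are not equivalent — no single phase factor reconciles the two unitaries.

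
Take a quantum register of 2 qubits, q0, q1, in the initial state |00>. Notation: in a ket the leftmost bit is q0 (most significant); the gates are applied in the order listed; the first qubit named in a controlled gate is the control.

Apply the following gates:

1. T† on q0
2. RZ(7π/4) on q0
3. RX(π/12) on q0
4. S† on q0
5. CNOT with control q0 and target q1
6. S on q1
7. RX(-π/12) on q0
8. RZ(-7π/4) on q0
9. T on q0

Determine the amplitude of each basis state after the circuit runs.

After the circuit, the state carries amplitude sqrt(2)/8 + sqrt(6)/8 + 1/2 on |00>, -sqrt(6)/8 - sqrt(2)/8 + 1/2 on |01>, -sqrt(6)/8 + sqrt(2)/8 on |10>, -sqrt(2)/8 + sqrt(6)/8 on |11>.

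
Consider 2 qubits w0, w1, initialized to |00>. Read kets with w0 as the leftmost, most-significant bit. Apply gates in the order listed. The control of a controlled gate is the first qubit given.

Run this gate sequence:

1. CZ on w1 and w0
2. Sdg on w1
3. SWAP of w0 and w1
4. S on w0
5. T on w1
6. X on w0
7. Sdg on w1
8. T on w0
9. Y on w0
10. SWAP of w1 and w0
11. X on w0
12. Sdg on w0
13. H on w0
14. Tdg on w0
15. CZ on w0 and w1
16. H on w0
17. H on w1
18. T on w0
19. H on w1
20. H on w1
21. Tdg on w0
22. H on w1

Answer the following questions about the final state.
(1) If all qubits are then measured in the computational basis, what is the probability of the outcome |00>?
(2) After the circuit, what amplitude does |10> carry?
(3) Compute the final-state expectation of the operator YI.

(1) A full measurement returns |00> with probability 1/2 - sqrt(2)/4.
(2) The amplitude on |10> is -1/2 - exp(I*pi/4)/2.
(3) In the final state, YI has expectation -sqrt(2)/2.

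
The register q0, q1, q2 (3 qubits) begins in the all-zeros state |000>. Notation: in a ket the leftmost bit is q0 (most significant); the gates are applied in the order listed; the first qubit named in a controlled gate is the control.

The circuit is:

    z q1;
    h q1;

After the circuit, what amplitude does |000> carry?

The amplitude on |000> is sqrt(2)/2.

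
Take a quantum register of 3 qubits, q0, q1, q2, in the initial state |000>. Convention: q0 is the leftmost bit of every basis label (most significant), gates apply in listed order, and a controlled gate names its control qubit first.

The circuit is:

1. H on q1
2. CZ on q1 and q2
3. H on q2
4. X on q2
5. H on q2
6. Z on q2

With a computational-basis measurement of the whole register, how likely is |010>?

The probability of measuring |010> is 1/2. Key observation: gates 3-6 undo each other exactly, leaving only the rest of the circuit to track.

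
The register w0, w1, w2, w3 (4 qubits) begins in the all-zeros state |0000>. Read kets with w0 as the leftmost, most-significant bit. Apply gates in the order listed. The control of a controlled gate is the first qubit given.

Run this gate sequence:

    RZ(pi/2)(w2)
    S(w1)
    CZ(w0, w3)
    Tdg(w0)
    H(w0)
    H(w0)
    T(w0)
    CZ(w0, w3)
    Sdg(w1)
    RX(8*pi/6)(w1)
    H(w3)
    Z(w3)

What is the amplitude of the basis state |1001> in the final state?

|1001> carries amplitude 0 in the final state. Key observation: gates 2-9 undo each other exactly, leaving only the rest of the circuit to track.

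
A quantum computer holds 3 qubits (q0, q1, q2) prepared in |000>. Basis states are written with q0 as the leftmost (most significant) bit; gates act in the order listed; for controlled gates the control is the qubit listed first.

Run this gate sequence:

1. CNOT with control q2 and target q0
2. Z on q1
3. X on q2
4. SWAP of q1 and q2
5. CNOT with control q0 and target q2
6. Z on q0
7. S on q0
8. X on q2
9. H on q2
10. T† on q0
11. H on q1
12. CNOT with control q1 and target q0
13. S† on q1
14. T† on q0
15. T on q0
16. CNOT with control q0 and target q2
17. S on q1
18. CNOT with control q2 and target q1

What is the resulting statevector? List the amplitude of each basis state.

The resulting statevector has amplitude 1/2 on |000>, 0 on |001>, 0 on |010>, -1/2 on |011>, 0 on |100>, -1/2 on |101>, 1/2 on |110>, 0 on |111>.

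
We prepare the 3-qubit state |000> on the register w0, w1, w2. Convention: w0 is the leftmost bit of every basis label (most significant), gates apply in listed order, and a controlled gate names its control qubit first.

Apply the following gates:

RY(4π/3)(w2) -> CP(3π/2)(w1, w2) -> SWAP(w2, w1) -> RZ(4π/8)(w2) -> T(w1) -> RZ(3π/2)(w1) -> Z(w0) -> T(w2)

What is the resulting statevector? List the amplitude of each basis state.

After the circuit, the state carries amplitude 1/2 on |000>, sqrt(3)*exp(3*I*pi/4)/2 on |010>, and 0 on every other basis state.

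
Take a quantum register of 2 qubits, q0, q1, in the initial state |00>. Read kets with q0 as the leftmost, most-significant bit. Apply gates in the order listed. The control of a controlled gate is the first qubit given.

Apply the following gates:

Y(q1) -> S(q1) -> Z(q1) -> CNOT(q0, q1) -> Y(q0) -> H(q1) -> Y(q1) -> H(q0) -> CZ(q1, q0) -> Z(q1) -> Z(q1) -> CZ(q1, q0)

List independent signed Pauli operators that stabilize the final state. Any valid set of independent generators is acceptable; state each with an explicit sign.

The final state is stabilized by the group generated by -XI, +IX; other independent generating sets are equally valid. Key observation: the block from step 9 through step 12 cancels to the identity and can be dropped.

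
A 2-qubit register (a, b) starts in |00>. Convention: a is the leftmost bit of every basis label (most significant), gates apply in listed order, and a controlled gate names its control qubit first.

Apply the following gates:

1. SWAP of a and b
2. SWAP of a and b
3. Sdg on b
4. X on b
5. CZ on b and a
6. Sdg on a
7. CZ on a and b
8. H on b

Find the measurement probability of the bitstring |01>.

A full measurement returns |01> with probability 1/2.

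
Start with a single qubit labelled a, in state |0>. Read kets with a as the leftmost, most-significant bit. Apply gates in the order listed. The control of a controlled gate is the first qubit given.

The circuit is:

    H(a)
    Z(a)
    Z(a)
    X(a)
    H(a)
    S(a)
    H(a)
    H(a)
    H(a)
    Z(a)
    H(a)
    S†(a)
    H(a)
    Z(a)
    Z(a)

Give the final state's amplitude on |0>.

|0> carries amplitude -sqrt(2)*I/2 in the final state. Key observation: gates 8-9 undo each other exactly, leaving only the rest of the circuit to track.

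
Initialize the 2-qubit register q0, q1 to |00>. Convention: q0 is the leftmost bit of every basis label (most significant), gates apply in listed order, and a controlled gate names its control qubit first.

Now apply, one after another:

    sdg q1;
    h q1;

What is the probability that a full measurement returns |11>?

A full measurement returns |11> with probability 0.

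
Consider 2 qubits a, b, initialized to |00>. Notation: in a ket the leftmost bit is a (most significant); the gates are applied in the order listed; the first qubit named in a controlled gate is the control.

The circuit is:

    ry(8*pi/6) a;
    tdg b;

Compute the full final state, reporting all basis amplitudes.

The resulting statevector has amplitude -1/2 on |00>, 0 on |01>, sqrt(3)/2 on |10>, 0 on |11>.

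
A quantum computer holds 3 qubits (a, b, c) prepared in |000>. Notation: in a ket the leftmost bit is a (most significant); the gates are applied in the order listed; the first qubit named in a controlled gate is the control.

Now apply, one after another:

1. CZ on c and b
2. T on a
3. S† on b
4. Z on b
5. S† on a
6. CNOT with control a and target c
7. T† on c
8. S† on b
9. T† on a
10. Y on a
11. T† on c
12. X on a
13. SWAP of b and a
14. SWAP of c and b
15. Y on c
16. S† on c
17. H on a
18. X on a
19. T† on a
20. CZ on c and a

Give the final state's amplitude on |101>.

|101> carries amplitude -sqrt(2)*exp(I*pi/4)/2 in the final state.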